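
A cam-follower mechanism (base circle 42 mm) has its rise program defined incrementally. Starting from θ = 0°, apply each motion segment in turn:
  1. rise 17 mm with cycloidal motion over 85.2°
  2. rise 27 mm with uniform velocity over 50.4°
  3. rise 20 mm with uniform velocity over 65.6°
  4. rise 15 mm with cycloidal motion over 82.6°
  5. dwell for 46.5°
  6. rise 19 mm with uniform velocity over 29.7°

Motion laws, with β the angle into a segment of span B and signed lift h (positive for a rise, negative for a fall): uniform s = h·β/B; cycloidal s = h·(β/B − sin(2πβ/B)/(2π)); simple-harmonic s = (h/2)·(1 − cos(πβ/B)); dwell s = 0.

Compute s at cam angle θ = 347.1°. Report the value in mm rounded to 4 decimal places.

seg 1 [0°–85.2°] cycloidal, h=17: full span → s += 17 → s = 17.0000
seg 2 [85.2°–135.6°] uniform, h=27: full span → s += 27 → s = 44.0000
seg 3 [135.6°–201.2°] uniform, h=20: full span → s += 20 → s = 64.0000
seg 4 [201.2°–283.8°] cycloidal, h=15: full span → s += 15 → s = 79.0000
seg 5 [283.8°–330.3°] dwell: s stays 79.0000
seg 6 [330.3°–360°] uniform, h=19: θ=347.1° here. β=16.8, B=29.7. 19·16.8/29.7 = 10.7475 → s = 89.7475

89.7475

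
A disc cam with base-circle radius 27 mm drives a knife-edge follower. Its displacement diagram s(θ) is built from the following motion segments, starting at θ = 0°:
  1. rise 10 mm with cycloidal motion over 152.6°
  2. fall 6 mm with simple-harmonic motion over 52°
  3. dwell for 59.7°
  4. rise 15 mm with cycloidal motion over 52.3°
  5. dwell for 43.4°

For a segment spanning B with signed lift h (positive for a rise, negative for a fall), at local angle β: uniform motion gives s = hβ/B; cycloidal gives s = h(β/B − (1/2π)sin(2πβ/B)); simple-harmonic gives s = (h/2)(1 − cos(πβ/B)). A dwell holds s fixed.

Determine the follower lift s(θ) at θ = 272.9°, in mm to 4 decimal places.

seg 1 [0°–152.6°] cycloidal, h=10: full span → s += 10 → s = 10.0000
seg 2 [152.6°–204.6°] simple-harmonic, h=-6: full span → s += -6 → s = 4.0000
seg 3 [204.6°–264.3°] dwell: s stays 4.0000
seg 4 [264.3°–316.6°] cycloidal, h=15: θ=272.9° here. β=8.6, B=52.3. 15·(0.1644 − sin(2π·0.1644)/(2π)) = 0.4160 → s = 4.4160

4.4160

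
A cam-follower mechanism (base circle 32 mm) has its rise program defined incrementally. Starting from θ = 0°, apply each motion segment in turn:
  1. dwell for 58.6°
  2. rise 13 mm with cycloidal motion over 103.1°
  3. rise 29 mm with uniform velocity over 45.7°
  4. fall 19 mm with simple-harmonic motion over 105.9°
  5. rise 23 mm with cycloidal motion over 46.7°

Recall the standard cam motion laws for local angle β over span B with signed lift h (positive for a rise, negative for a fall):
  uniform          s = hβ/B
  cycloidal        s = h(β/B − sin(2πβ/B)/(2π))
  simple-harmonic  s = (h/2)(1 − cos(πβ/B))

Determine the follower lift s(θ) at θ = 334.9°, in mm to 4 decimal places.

seg 1 [0°–58.6°] dwell: s stays 0.0000
seg 2 [58.6°–161.7°] cycloidal, h=13: full span → s += 13 → s = 13.0000
seg 3 [161.7°–207.4°] uniform, h=29: full span → s += 29 → s = 42.0000
seg 4 [207.4°–313.3°] simple-harmonic, h=-19: full span → s += -19 → s = 23.0000
seg 5 [313.3°–360°] cycloidal, h=23: θ=334.9° here. β=21.6, B=46.7. 23·(0.4625 − sin(2π·0.4625)/(2π)) = 9.7842 → s = 32.7842

32.7842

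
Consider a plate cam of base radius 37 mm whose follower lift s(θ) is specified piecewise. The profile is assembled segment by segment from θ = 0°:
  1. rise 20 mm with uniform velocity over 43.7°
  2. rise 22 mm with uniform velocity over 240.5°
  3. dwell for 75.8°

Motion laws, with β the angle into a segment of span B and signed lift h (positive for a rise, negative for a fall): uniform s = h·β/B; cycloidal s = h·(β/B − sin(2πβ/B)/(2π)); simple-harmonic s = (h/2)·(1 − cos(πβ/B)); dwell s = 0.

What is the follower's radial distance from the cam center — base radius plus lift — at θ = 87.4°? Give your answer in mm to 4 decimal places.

seg 1 [0°–43.7°] uniform, h=20: full span → s += 20 → s = 20.0000
seg 2 [43.7°–284.2°] uniform, h=22: θ=87.4° here. β=43.7, B=240.5. 22·43.7/240.5 = 3.9975 → s = 23.9975
radial distance = base radius + s = 37 + 23.9975 = 60.9975

60.9975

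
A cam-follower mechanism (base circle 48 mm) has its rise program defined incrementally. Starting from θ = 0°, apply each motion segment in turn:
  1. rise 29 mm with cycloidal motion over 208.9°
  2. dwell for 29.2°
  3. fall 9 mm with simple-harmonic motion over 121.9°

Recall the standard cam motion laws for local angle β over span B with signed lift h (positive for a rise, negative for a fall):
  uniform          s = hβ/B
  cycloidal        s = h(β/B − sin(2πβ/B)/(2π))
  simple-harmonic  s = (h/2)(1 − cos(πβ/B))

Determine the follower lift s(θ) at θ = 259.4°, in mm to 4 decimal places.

seg 1 [0°–208.9°] cycloidal, h=29: full span → s += 29 → s = 29.0000
seg 2 [208.9°–238.1°] dwell: s stays 29.0000
seg 3 [238.1°–360°] simple-harmonic, h=-9: θ=259.4° here. β=21.3, B=121.9. -9/2·(1 − cos(π·0.1747)) = -0.6612 → s = 28.3388

28.3388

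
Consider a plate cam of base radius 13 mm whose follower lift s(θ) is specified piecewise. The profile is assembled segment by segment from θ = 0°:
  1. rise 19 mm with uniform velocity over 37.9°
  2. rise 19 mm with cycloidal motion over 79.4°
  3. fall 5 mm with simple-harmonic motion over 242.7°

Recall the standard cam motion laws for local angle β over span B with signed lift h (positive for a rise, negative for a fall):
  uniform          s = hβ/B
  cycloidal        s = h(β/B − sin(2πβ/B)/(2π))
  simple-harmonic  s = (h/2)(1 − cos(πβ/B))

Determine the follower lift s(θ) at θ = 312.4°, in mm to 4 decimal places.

seg 1 [0°–37.9°] uniform, h=19: full span → s += 19 → s = 19.0000
seg 2 [37.9°–117.3°] cycloidal, h=19: full span → s += 19 → s = 38.0000
seg 3 [117.3°–360°] simple-harmonic, h=-5: θ=312.4° here. β=195.1, B=242.7. -5/2·(1 − cos(π·0.8039)) = -4.5403 → s = 33.4597

33.4597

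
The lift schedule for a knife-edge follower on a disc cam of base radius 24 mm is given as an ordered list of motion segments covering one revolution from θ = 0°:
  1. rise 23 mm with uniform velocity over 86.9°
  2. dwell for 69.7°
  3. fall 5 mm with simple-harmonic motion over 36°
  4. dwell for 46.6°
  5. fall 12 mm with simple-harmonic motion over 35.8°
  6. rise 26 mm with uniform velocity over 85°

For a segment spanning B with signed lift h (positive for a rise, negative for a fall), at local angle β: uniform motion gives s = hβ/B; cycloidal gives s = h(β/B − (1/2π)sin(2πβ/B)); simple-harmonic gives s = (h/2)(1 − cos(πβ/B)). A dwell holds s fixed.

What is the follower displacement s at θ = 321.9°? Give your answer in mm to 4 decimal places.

seg 1 [0°–86.9°] uniform, h=23: full span → s += 23 → s = 23.0000
seg 2 [86.9°–156.6°] dwell: s stays 23.0000
seg 3 [156.6°–192.6°] simple-harmonic, h=-5: full span → s += -5 → s = 18.0000
seg 4 [192.6°–239.2°] dwell: s stays 18.0000
seg 5 [239.2°–275°] simple-harmonic, h=-12: full span → s += -12 → s = 6.0000
seg 6 [275°–360°] uniform, h=26: θ=321.9° here. β=46.9, B=85. 26·46.9/85 = 14.3459 → s = 20.3459

20.3459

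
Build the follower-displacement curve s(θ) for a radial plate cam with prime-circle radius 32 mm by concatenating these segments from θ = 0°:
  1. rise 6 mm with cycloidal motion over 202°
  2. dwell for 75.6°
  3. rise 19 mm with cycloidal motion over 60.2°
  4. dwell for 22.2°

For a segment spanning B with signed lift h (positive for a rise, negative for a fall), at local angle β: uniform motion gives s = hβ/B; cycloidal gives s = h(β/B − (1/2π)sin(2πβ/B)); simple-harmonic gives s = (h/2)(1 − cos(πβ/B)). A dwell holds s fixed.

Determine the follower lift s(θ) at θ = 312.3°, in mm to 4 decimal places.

seg 1 [0°–202°] cycloidal, h=6: full span → s += 6 → s = 6.0000
seg 2 [202°–277.6°] dwell: s stays 6.0000
seg 3 [277.6°–337.8°] cycloidal, h=19: θ=312.3° here. β=34.7, B=60.2. 19·(0.5764 − sin(2π·0.5764)/(2π)) = 12.3485 → s = 18.3485

18.3485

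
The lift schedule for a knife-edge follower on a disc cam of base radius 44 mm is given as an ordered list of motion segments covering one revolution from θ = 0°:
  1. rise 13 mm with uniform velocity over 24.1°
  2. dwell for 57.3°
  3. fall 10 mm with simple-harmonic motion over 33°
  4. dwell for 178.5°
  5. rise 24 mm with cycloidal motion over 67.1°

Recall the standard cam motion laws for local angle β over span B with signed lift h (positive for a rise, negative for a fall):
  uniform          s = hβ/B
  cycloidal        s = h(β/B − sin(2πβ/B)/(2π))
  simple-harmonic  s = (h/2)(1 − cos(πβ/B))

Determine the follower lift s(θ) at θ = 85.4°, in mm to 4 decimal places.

seg 1 [0°–24.1°] uniform, h=13: full span → s += 13 → s = 13.0000
seg 2 [24.1°–81.4°] dwell: s stays 13.0000
seg 3 [81.4°–114.4°] simple-harmonic, h=-10: θ=85.4° here. β=4, B=33. -10/2·(1 − cos(π·0.1212)) = -0.3582 → s = 12.6418

12.6418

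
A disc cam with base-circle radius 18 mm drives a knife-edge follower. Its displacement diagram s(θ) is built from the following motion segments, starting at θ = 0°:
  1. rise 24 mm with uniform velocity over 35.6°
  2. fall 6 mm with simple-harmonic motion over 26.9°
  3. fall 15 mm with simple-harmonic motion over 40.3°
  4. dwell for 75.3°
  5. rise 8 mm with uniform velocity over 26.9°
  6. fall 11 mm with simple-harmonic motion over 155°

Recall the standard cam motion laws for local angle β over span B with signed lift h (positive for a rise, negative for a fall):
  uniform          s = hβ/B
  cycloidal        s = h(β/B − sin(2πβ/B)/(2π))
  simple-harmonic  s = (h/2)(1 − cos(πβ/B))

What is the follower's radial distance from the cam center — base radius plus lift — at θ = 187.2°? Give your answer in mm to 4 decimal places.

seg 1 [0°–35.6°] uniform, h=24: full span → s += 24 → s = 24.0000
seg 2 [35.6°–62.5°] simple-harmonic, h=-6: full span → s += -6 → s = 18.0000
seg 3 [62.5°–102.8°] simple-harmonic, h=-15: full span → s += -15 → s = 3.0000
seg 4 [102.8°–178.1°] dwell: s stays 3.0000
seg 5 [178.1°–205°] uniform, h=8: θ=187.2° here. β=9.1, B=26.9. 8·9.1/26.9 = 2.7063 → s = 5.7063
radial distance = base radius + s = 18 + 5.7063 = 23.7063

23.7063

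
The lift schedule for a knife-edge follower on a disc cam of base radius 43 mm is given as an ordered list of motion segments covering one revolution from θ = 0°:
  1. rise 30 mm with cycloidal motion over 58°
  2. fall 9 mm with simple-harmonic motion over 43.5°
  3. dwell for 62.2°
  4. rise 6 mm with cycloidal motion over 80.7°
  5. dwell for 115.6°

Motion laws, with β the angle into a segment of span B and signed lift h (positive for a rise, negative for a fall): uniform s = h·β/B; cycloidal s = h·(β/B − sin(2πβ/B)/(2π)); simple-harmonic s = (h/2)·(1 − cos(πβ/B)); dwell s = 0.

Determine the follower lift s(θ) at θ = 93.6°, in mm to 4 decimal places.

seg 1 [0°–58°] cycloidal, h=30: full span → s += 30 → s = 30.0000
seg 2 [58°–101.5°] simple-harmonic, h=-9: θ=93.6° here. β=35.6, B=43.5. -9/2·(1 − cos(π·0.8184)) = -8.2872 → s = 21.7128

21.7128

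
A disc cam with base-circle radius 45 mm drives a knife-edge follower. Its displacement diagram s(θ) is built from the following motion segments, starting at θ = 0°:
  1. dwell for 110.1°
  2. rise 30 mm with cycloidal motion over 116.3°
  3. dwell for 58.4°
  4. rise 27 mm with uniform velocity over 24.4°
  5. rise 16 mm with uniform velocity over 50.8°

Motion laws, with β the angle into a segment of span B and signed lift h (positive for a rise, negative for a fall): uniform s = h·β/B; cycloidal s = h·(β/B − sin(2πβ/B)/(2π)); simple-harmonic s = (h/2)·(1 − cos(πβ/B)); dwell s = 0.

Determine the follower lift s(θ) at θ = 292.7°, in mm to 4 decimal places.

seg 1 [0°–110.1°] dwell: s stays 0.0000
seg 2 [110.1°–226.4°] cycloidal, h=30: full span → s += 30 → s = 30.0000
seg 3 [226.4°–284.8°] dwell: s stays 30.0000
seg 4 [284.8°–309.2°] uniform, h=27: θ=292.7° here. β=7.9, B=24.4. 27·7.9/24.4 = 8.7418 → s = 38.7418

38.7418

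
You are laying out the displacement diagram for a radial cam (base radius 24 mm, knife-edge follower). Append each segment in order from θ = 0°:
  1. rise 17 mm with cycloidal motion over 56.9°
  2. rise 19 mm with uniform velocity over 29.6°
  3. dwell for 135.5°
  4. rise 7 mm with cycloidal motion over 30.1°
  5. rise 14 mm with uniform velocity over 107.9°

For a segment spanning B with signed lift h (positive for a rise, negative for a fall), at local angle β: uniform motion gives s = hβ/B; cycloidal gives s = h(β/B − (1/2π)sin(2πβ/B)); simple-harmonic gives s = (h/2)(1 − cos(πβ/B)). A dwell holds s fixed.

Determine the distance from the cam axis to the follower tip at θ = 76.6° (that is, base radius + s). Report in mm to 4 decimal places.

seg 1 [0°–56.9°] cycloidal, h=17: full span → s += 17 → s = 17.0000
seg 2 [56.9°–86.5°] uniform, h=19: θ=76.6° here. β=19.7, B=29.6. 19·19.7/29.6 = 12.6453 → s = 29.6453
radial distance = base radius + s = 24 + 29.6453 = 53.6453

53.6453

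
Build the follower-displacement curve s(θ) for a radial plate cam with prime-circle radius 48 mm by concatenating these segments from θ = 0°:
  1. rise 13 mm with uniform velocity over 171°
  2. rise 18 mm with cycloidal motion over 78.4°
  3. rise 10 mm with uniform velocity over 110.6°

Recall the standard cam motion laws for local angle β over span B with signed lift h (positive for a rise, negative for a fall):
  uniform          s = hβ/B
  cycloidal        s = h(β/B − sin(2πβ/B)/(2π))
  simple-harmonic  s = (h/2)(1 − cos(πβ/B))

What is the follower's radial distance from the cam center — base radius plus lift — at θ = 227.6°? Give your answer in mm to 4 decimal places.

seg 1 [0°–171°] uniform, h=13: full span → s += 13 → s = 13.0000
seg 2 [171°–249.4°] cycloidal, h=18: θ=227.6° here. β=56.6, B=78.4. 18·(0.7219 − sin(2π·0.7219)/(2π)) = 15.8153 → s = 28.8153
radial distance = base radius + s = 48 + 28.8153 = 76.8153

76.8153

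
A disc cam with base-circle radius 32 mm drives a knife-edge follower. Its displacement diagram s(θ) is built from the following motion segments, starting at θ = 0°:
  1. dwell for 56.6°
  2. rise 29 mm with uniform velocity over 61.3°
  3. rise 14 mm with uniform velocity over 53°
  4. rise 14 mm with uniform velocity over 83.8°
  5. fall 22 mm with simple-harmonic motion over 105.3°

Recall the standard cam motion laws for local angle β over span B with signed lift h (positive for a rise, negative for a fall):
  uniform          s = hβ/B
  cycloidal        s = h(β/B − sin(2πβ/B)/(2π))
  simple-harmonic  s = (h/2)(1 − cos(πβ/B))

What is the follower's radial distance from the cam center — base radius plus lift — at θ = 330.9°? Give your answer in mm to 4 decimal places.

seg 1 [0°–56.6°] dwell: s stays 0.0000
seg 2 [56.6°–117.9°] uniform, h=29: full span → s += 29 → s = 29.0000
seg 3 [117.9°–170.9°] uniform, h=14: full span → s += 14 → s = 43.0000
seg 4 [170.9°–254.7°] uniform, h=14: full span → s += 14 → s = 57.0000
seg 5 [254.7°–360°] simple-harmonic, h=-22: θ=330.9° here. β=76.2, B=105.3. -22/2·(1 − cos(π·0.7236)) = -18.1083 → s = 38.8917
radial distance = base radius + s = 32 + 38.8917 = 70.8917

70.8917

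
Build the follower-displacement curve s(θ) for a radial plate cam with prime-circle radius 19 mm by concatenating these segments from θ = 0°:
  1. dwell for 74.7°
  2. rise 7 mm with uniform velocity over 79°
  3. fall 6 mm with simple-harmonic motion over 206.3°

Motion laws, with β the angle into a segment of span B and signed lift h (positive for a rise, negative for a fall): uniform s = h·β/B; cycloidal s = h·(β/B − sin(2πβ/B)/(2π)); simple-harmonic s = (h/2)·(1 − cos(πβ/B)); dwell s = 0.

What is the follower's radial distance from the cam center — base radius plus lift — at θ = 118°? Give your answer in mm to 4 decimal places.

seg 1 [0°–74.7°] dwell: s stays 0.0000
seg 2 [74.7°–153.7°] uniform, h=7: θ=118° here. β=43.3, B=79. 7·43.3/79 = 3.8367 → s = 3.8367
radial distance = base radius + s = 19 + 3.8367 = 22.8367

22.8367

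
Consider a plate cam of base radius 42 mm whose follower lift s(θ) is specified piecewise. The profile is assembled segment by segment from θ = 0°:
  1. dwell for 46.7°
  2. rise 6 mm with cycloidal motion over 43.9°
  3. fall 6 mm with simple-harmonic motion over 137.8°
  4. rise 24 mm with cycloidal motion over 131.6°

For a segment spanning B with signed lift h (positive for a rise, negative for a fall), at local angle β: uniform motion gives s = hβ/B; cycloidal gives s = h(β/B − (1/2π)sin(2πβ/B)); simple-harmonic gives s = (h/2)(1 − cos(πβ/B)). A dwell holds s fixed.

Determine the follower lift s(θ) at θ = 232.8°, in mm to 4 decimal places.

seg 1 [0°–46.7°] dwell: s stays 0.0000
seg 2 [46.7°–90.6°] cycloidal, h=6: full span → s += 6 → s = 6.0000
seg 3 [90.6°–228.4°] simple-harmonic, h=-6: full span → s += -6 → s = 0.0000
seg 4 [228.4°–360°] cycloidal, h=24: θ=232.8° here. β=4.4, B=131.6. 24·(0.0334 − sin(2π·0.0334)/(2π)) = 0.0059 → s = 0.0059

0.0059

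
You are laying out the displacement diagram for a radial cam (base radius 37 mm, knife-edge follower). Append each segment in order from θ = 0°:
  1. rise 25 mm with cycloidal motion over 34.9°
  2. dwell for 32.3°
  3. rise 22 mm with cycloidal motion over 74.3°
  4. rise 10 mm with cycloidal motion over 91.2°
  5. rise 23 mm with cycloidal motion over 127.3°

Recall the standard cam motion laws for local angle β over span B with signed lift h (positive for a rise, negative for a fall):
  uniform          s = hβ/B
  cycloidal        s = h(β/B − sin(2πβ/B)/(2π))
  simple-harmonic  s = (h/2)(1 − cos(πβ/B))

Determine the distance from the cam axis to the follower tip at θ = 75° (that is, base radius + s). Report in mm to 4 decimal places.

seg 1 [0°–34.9°] cycloidal, h=25: full span → s += 25 → s = 25.0000
seg 2 [34.9°–67.2°] dwell: s stays 25.0000
seg 3 [67.2°–141.5°] cycloidal, h=22: θ=75° here. β=7.8, B=74.3. 22·(0.1050 − sin(2π·0.1050)/(2π)) = 0.1639 → s = 25.1639
radial distance = base radius + s = 37 + 25.1639 = 62.1639

62.1639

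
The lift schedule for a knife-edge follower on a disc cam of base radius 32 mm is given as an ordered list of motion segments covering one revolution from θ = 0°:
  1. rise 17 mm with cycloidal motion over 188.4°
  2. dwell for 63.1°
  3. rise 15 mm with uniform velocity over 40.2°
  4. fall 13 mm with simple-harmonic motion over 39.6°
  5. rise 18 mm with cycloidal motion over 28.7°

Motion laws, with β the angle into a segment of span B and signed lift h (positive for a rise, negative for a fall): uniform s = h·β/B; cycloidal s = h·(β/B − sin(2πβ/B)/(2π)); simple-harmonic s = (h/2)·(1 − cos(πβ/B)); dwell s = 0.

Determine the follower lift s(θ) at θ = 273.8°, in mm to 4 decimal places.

seg 1 [0°–188.4°] cycloidal, h=17: full span → s += 17 → s = 17.0000
seg 2 [188.4°–251.5°] dwell: s stays 17.0000
seg 3 [251.5°–291.7°] uniform, h=15: θ=273.8° here. β=22.3, B=40.2. 15·22.3/40.2 = 8.3209 → s = 25.3209

25.3209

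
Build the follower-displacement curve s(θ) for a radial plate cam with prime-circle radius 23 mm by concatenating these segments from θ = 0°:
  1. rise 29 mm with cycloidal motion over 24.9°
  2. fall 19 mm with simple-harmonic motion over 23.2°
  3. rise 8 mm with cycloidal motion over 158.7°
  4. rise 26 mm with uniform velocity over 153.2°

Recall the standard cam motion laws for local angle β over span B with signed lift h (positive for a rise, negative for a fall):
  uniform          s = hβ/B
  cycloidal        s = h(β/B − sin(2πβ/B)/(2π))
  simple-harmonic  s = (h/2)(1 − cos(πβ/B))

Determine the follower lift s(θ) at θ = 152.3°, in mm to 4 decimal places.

seg 1 [0°–24.9°] cycloidal, h=29: full span → s += 29 → s = 29.0000
seg 2 [24.9°–48.1°] simple-harmonic, h=-19: full span → s += -19 → s = 10.0000
seg 3 [48.1°–206.8°] cycloidal, h=8: θ=152.3° here. β=104.2, B=158.7. 8·(0.6566 − sin(2π·0.6566)/(2π)) = 6.3128 → s = 16.3128

16.3128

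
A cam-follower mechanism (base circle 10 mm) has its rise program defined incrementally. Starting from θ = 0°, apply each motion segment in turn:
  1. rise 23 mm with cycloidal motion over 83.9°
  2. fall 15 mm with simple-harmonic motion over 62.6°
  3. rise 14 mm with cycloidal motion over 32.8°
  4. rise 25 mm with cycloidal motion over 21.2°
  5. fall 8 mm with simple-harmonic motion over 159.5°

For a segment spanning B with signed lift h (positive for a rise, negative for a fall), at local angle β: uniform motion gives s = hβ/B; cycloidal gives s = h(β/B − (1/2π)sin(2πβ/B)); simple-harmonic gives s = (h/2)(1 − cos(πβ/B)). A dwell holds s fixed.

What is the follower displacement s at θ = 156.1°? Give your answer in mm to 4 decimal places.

seg 1 [0°–83.9°] cycloidal, h=23: full span → s += 23 → s = 23.0000
seg 2 [83.9°–146.5°] simple-harmonic, h=-15: full span → s += -15 → s = 8.0000
seg 3 [146.5°–179.3°] cycloidal, h=14: θ=156.1° here. β=9.6, B=32.8. 14·(0.2927 − sin(2π·0.2927)/(2π)) = 1.9490 → s = 9.9490

9.9490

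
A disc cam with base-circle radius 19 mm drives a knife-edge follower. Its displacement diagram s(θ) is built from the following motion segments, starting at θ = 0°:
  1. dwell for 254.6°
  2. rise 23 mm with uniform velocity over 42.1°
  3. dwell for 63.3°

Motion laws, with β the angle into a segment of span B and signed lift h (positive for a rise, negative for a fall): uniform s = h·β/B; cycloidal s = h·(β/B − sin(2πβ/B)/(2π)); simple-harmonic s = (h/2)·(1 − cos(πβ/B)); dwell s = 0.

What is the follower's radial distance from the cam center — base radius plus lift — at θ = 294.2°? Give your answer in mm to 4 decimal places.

seg 1 [0°–254.6°] dwell: s stays 0.0000
seg 2 [254.6°–296.7°] uniform, h=23: θ=294.2° here. β=39.6, B=42.1. 23·39.6/42.1 = 21.6342 → s = 21.6342
radial distance = base radius + s = 19 + 21.6342 = 40.6342

40.6342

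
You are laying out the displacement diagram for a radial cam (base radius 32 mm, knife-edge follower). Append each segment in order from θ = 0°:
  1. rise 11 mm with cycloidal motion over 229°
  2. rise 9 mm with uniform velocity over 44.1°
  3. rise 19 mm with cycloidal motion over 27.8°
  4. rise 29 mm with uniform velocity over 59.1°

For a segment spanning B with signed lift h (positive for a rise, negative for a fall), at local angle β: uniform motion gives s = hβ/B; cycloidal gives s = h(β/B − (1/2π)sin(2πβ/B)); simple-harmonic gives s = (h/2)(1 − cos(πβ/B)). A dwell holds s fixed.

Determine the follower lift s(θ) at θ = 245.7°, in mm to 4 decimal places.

seg 1 [0°–229°] cycloidal, h=11: full span → s += 11 → s = 11.0000
seg 2 [229°–273.1°] uniform, h=9: θ=245.7° here. β=16.7, B=44.1. 9·16.7/44.1 = 3.4082 → s = 14.4082

14.4082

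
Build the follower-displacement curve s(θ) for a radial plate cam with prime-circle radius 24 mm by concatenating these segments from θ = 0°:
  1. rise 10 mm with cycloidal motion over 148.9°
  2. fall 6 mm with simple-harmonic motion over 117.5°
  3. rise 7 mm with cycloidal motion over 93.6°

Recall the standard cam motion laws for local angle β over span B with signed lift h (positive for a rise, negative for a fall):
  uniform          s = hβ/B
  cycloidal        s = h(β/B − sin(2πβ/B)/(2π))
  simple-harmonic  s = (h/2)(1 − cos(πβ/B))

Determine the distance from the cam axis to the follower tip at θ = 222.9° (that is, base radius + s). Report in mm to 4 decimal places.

seg 1 [0°–148.9°] cycloidal, h=10: full span → s += 10 → s = 10.0000
seg 2 [148.9°–266.4°] simple-harmonic, h=-6: θ=222.9° here. β=74, B=117.5. -6/2·(1 − cos(π·0.6298)) = -4.1896 → s = 5.8104
radial distance = base radius + s = 24 + 5.8104 = 29.8104

29.8104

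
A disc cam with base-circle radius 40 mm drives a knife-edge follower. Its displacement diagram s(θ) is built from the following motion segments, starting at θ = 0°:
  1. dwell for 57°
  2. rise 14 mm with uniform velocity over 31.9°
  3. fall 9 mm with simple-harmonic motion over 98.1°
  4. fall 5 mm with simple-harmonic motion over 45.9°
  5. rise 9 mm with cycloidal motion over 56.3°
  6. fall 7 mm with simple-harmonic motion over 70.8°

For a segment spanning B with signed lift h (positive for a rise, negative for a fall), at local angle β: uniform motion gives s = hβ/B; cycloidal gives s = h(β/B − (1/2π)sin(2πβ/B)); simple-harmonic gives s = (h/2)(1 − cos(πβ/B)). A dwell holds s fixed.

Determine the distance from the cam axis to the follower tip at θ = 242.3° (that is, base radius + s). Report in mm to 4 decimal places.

seg 1 [0°–57°] dwell: s stays 0.0000
seg 2 [57°–88.9°] uniform, h=14: full span → s += 14 → s = 14.0000
seg 3 [88.9°–187°] simple-harmonic, h=-9: full span → s += -9 → s = 5.0000
seg 4 [187°–232.9°] simple-harmonic, h=-5: full span → s += -5 → s = 0.0000
seg 5 [232.9°–289.2°] cycloidal, h=9: θ=242.3° here. β=9.4, B=56.3. 9·(0.1670 − sin(2π·0.1670)/(2π)) = 0.2608 → s = 0.2608
radial distance = base radius + s = 40 + 0.2608 = 40.2608

40.2608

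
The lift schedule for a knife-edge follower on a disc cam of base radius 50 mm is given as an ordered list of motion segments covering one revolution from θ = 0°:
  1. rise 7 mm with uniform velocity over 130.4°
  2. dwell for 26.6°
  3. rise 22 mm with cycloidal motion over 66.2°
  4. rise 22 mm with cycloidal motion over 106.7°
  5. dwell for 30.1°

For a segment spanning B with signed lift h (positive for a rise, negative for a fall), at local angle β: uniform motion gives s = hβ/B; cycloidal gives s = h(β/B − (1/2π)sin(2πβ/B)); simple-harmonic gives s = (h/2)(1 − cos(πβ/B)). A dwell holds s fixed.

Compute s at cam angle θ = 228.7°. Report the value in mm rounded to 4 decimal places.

seg 1 [0°–130.4°] uniform, h=7: full span → s += 7 → s = 7.0000
seg 2 [130.4°–157°] dwell: s stays 7.0000
seg 3 [157°–223.2°] cycloidal, h=22: full span → s += 22 → s = 29.0000
seg 4 [223.2°–329.9°] cycloidal, h=22: θ=228.7° here. β=5.5, B=106.7. 22·(0.0515 − sin(2π·0.0515)/(2π)) = 0.0197 → s = 29.0197

29.0197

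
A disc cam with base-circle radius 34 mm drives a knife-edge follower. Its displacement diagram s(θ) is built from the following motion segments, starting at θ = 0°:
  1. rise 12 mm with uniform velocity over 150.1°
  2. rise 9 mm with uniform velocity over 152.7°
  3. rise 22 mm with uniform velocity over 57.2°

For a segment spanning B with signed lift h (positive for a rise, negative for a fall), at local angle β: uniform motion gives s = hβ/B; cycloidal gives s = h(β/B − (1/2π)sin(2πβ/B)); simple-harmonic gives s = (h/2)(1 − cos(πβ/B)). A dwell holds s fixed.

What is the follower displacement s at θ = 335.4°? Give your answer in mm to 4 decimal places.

seg 1 [0°–150.1°] uniform, h=12: full span → s += 12 → s = 12.0000
seg 2 [150.1°–302.8°] uniform, h=9: full span → s += 9 → s = 21.0000
seg 3 [302.8°–360°] uniform, h=22: θ=335.4° here. β=32.6, B=57.2. 22·32.6/57.2 = 12.5385 → s = 33.5385

33.5385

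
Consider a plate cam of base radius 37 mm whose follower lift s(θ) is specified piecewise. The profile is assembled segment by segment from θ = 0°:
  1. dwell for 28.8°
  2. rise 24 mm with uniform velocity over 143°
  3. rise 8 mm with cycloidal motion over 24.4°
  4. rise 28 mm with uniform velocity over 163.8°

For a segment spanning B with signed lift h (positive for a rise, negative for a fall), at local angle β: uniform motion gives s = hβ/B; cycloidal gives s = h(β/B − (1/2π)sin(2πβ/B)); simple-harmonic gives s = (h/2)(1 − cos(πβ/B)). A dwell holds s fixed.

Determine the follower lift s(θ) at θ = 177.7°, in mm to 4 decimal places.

seg 1 [0°–28.8°] dwell: s stays 0.0000
seg 2 [28.8°–171.8°] uniform, h=24: full span → s += 24 → s = 24.0000
seg 3 [171.8°–196.2°] cycloidal, h=8: θ=177.7° here. β=5.9, B=24.4. 8·(0.2418 − sin(2π·0.2418)/(2π)) = 0.6629 → s = 24.6629

24.6629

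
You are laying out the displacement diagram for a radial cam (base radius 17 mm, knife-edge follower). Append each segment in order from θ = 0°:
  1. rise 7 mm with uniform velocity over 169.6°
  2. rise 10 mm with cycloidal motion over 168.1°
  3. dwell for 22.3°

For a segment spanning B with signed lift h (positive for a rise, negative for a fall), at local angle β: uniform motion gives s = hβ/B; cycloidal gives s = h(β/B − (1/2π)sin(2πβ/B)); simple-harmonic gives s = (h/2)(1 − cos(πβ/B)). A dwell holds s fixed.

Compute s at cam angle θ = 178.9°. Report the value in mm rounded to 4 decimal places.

seg 1 [0°–169.6°] uniform, h=7: full span → s += 7 → s = 7.0000
seg 2 [169.6°–337.7°] cycloidal, h=10: θ=178.9° here. β=9.3, B=168.1. 10·(0.0553 − sin(2π·0.0553)/(2π)) = 0.0111 → s = 7.0111

7.0111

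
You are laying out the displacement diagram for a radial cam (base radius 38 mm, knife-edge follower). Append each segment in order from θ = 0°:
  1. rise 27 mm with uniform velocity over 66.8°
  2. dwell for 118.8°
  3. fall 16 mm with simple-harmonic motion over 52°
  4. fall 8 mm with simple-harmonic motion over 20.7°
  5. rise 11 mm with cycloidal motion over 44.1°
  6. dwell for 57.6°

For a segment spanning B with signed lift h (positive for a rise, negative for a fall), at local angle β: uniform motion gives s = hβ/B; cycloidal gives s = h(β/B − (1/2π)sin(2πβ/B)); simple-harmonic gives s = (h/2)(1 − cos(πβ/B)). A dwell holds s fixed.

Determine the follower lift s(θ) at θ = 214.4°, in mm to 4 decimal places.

seg 1 [0°–66.8°] uniform, h=27: full span → s += 27 → s = 27.0000
seg 2 [66.8°–185.6°] dwell: s stays 27.0000
seg 3 [185.6°–237.6°] simple-harmonic, h=-16: θ=214.4° here. β=28.8, B=52. -16/2·(1 − cos(π·0.5538)) = -9.3469 → s = 17.6531

17.6531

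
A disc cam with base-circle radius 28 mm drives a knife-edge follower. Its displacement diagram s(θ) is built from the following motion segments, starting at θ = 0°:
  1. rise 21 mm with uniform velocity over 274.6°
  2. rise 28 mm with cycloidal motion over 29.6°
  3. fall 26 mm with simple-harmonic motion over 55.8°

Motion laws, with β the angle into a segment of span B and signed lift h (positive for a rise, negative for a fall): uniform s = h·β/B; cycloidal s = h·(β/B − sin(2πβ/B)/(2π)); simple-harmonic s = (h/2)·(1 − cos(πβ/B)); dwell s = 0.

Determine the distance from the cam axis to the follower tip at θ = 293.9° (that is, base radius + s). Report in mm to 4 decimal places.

seg 1 [0°–274.6°] uniform, h=21: full span → s += 21 → s = 21.0000
seg 2 [274.6°–304.2°] cycloidal, h=28: θ=293.9° here. β=19.3, B=29.6. 28·(0.6520 − sin(2π·0.6520)/(2π)) = 21.8951 → s = 42.8951
radial distance = base radius + s = 28 + 42.8951 = 70.8951

70.8951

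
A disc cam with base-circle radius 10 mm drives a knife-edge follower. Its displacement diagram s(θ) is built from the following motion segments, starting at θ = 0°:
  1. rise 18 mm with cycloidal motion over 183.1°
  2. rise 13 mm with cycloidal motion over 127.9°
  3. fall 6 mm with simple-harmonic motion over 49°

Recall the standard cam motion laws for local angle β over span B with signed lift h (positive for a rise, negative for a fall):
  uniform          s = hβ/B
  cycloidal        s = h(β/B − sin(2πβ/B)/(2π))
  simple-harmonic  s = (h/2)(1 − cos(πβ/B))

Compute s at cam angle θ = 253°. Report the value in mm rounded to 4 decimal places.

seg 1 [0°–183.1°] cycloidal, h=18: full span → s += 18 → s = 18.0000
seg 2 [183.1°–311°] cycloidal, h=13: θ=253° here. β=69.9, B=127.9. 13·(0.5465 − sin(2π·0.5465)/(2π)) = 7.7010 → s = 25.7010

25.7010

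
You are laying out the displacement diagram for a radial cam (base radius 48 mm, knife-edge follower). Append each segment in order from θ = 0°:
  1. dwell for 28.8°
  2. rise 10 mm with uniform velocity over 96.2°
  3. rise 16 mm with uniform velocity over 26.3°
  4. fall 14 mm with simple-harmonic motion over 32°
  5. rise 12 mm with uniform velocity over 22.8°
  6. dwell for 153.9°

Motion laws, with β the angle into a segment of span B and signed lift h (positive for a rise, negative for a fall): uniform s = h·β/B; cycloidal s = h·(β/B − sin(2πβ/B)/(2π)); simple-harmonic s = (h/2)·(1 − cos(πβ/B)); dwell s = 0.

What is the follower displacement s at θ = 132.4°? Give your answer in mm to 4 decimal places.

seg 1 [0°–28.8°] dwell: s stays 0.0000
seg 2 [28.8°–125°] uniform, h=10: full span → s += 10 → s = 10.0000
seg 3 [125°–151.3°] uniform, h=16: θ=132.4° here. β=7.4, B=26.3. 16·7.4/26.3 = 4.5019 → s = 14.5019

14.5019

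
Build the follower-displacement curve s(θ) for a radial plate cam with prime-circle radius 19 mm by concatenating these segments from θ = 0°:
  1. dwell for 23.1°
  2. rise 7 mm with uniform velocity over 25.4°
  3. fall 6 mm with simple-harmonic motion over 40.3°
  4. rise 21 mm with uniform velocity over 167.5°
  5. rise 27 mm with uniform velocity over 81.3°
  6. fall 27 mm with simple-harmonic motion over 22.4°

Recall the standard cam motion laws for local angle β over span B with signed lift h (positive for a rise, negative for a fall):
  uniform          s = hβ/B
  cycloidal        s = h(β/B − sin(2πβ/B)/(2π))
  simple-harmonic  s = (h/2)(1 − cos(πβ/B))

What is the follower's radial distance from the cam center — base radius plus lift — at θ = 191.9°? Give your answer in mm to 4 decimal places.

seg 1 [0°–23.1°] dwell: s stays 0.0000
seg 2 [23.1°–48.5°] uniform, h=7: full span → s += 7 → s = 7.0000
seg 3 [48.5°–88.8°] simple-harmonic, h=-6: full span → s += -6 → s = 1.0000
seg 4 [88.8°–256.3°] uniform, h=21: θ=191.9° here. β=103.1, B=167.5. 21·103.1/167.5 = 12.9260 → s = 13.9260
radial distance = base radius + s = 19 + 13.9260 = 32.9260

32.9260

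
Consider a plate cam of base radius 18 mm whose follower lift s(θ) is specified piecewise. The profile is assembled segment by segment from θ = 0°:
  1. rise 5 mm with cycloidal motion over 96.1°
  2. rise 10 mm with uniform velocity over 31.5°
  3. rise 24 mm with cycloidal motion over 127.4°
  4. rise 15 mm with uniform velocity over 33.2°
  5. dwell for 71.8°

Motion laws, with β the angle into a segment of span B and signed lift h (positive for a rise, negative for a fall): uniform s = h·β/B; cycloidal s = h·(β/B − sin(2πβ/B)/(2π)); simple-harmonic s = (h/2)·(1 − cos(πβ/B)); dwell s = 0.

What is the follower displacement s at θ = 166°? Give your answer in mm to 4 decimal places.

seg 1 [0°–96.1°] cycloidal, h=5: full span → s += 5 → s = 5.0000
seg 2 [96.1°–127.6°] uniform, h=10: full span → s += 10 → s = 15.0000
seg 3 [127.6°–255°] cycloidal, h=24: θ=166° here. β=38.4, B=127.4. 24·(0.3014 − sin(2π·0.3014)/(2π)) = 3.6118 → s = 18.6118

18.6118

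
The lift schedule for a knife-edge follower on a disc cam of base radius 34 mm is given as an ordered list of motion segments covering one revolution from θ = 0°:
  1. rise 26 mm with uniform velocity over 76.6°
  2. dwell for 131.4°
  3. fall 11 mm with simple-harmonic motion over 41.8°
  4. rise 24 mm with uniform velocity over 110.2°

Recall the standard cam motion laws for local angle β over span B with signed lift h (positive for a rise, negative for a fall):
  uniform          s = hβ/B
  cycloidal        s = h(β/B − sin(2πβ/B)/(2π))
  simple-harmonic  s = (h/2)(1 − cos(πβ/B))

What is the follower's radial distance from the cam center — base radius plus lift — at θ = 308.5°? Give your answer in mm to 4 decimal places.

seg 1 [0°–76.6°] uniform, h=26: full span → s += 26 → s = 26.0000
seg 2 [76.6°–208°] dwell: s stays 26.0000
seg 3 [208°–249.8°] simple-harmonic, h=-11: full span → s += -11 → s = 15.0000
seg 4 [249.8°–360°] uniform, h=24: θ=308.5° here. β=58.7, B=110.2. 24·58.7/110.2 = 12.7840 → s = 27.7840
radial distance = base radius + s = 34 + 27.7840 = 61.7840

61.7840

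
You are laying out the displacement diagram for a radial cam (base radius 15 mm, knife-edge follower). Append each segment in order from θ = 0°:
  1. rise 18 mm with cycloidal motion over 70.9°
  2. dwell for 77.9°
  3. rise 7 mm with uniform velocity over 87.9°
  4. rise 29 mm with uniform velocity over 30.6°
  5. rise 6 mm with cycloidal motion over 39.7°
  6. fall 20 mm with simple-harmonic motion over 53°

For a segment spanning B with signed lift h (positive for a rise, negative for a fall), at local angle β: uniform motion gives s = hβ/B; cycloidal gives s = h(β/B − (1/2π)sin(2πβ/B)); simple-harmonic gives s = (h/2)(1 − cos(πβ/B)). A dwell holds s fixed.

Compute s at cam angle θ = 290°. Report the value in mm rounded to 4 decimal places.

seg 1 [0°–70.9°] cycloidal, h=18: full span → s += 18 → s = 18.0000
seg 2 [70.9°–148.8°] dwell: s stays 18.0000
seg 3 [148.8°–236.7°] uniform, h=7: full span → s += 7 → s = 25.0000
seg 4 [236.7°–267.3°] uniform, h=29: full span → s += 29 → s = 54.0000
seg 5 [267.3°–307°] cycloidal, h=6: θ=290° here. β=22.7, B=39.7. 6·(0.5718 − sin(2π·0.5718)/(2π)) = 3.8470 → s = 57.8470

57.8470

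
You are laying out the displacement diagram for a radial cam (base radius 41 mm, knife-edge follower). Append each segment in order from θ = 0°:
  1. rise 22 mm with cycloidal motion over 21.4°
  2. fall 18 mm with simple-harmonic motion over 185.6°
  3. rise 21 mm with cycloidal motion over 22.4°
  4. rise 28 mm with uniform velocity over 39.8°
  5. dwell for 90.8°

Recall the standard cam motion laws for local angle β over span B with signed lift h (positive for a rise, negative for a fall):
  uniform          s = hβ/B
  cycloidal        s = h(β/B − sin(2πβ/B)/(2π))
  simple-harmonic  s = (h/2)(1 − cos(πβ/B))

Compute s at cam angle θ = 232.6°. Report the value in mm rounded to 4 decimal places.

seg 1 [0°–21.4°] cycloidal, h=22: full span → s += 22 → s = 22.0000
seg 2 [21.4°–207°] simple-harmonic, h=-18: full span → s += -18 → s = 4.0000
seg 3 [207°–229.4°] cycloidal, h=21: full span → s += 21 → s = 25.0000
seg 4 [229.4°–269.2°] uniform, h=28: θ=232.6° here. β=3.2, B=39.8. 28·3.2/39.8 = 2.2513 → s = 27.2513

27.2513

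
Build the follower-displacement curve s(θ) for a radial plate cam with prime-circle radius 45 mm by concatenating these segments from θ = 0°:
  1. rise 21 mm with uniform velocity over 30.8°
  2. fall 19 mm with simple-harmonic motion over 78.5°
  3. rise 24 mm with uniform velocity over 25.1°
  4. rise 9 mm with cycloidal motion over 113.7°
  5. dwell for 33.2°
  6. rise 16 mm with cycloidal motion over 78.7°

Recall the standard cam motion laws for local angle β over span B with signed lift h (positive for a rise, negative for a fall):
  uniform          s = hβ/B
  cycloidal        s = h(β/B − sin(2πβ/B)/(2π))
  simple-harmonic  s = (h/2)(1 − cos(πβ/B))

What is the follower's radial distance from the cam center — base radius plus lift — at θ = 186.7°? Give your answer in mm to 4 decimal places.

seg 1 [0°–30.8°] uniform, h=21: full span → s += 21 → s = 21.0000
seg 2 [30.8°–109.3°] simple-harmonic, h=-19: full span → s += -19 → s = 2.0000
seg 3 [109.3°–134.4°] uniform, h=24: full span → s += 24 → s = 26.0000
seg 4 [134.4°–248.1°] cycloidal, h=9: θ=186.7° here. β=52.3, B=113.7. 9·(0.4600 − sin(2π·0.4600)/(2π)) = 3.7835 → s = 29.7835
radial distance = base radius + s = 45 + 29.7835 = 74.7835

74.7835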